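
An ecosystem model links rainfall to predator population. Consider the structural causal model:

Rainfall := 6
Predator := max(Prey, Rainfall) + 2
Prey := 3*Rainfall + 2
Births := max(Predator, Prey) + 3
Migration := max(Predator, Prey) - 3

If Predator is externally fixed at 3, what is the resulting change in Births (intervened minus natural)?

The intervention breaks the incoming arrows to Predator: Predator := max(Prey, Rainfall) + 2 no longer applies, and Predator = 3.
Prey = 3*Rainfall + 2  [with Rainfall=6]  = 20
Births = max(Predator, Prey) + 3  [with Predator=3, Prey=20]  = 23
Without intervention: Prey = 3*Rainfall + 2  [with Rainfall=6]  = 20; Predator = max(Prey, Rainfall) + 2  [with Prey=20, Rainfall=6]  = 22; Births = max(Predator, Prey) + 3  [with Predator=22, Prey=20]  = 25.
Change = 23 − 25 = -2.

-2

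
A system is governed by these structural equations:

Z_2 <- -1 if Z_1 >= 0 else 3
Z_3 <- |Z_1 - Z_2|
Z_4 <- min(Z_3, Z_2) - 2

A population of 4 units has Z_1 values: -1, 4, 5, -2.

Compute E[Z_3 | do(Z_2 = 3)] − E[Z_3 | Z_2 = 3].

-1.5

Every unit gets Z_2=3 under the intervention. Z_3 values become 4, 1, 2, 5; E[Z_3|do(Z_2=3)] = 3.
E[Z_3|Z_2=3] averages over only the 2 units with Z_2=3 (Z_1 = -1, -2): Z_3 = 4, 5, mean 4.5.
Difference = 3 − 4.5 = -1.5.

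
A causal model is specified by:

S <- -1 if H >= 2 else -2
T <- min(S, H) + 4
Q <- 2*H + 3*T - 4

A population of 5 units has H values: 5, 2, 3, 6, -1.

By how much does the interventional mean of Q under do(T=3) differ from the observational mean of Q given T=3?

Under do(T=3), T's equation is replaced by T=3 for every unit. Per-unit Q: 15, 9, 11, 17, 3. Mean = 11.
Conditioning on T=3 selects the 4 unit(s) with H ∈ {5, 2, 3, 6}. Their Q values: 15, 9, 11, 17. Mean = 13.
Difference = 11 − 13 = -2.

-2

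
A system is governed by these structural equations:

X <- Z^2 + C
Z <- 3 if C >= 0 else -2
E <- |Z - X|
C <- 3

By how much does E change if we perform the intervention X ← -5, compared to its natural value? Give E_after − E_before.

The intervention breaks the incoming arrows to X: X <- Z^2 + C no longer applies, and X = -5.
Z = 3 if C >= 0 else -2  [with C=3]  = 3
E = |Z - X|  [with Z=3, X=-5]  = 8
Without intervention: Z = 3 if C >= 0 else -2  [with C=3]  = 3; X = Z^2 + C  [with Z=3, C=3]  = 12; E = |Z - X|  [with Z=3, X=12]  = 9.
Change = 8 − 9 = -1.

-1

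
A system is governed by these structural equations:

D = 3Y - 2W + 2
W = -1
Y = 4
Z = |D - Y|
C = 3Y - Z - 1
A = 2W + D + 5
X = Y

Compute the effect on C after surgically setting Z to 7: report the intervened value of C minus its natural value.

5

The intervention breaks the incoming arrows to Z: Z = |D - Y| no longer applies, and Z = 7.
C = 3Y - Z - 1  [with Y=4, Z=7]  = 4
Without intervention: D = 3Y - 2W + 2  [with Y=4, W=-1]  = 16; Z = |D - Y|  [with D=16, Y=4]  = 12; C = 3Y - Z - 1  [with Y=4, Z=12]  = -1.
Change = 4 − (-1) = 5.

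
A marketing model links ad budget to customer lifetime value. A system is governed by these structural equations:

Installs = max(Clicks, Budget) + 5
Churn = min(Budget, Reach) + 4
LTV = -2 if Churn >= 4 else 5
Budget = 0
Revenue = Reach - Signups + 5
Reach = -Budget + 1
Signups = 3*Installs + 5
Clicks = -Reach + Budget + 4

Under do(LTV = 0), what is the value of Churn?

4

The intervention breaks the incoming arrows to LTV: LTV = -2 if Churn >= 4 else 5 no longer applies, and LTV = 0.
Churn is not downstream of the intervention, so its value is determined by the original equations.
Reach = -Budget + 1  [with Budget=0]  = 1
Churn = min(Budget, Reach) + 4  [with Budget=0, Reach=1]  = 4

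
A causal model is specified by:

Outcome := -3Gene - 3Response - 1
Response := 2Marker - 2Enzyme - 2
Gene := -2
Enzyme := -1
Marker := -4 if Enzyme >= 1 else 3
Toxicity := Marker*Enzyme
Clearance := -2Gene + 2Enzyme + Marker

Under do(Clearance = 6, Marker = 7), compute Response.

14

Under do(Clearance = 6, Marker = 7), each intervened variable's structural equation is replaced by its fixed value.
Response = 2Marker - 2Enzyme - 2  [with Marker=7, Enzyme=-1]  = 14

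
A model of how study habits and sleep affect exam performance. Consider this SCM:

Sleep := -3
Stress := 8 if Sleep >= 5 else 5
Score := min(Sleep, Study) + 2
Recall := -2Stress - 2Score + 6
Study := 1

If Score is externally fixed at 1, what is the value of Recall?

Intervening sets Score = 1 and removes its equation (Score := min(Sleep, Study) + 2).
Stress = 8 if Sleep >= 5 else 5  [with Sleep=-3]  = 5
Recall = -2Stress - 2Score + 6  [with Stress=5, Score=1]  = -6

-6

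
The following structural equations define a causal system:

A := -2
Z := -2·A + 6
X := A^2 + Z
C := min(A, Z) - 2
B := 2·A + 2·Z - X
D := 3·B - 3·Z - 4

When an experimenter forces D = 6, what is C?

do(D=6) replaces the equation D := 3·B - 3·Z - 4 with the constant D = 6.
No directed path runs from D to C, so C keeps its natural value.
Z = -2·A + 6  [with A=-2]  = 10
C = min(A, Z) - 2  [with A=-2, Z=10]  = -4

-4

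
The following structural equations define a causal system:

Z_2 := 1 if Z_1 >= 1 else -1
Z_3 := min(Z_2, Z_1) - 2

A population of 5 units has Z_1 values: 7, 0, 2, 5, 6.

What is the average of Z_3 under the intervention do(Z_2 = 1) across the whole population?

-1.2

do(Z_2=1) breaks Z_2's dependence on Z_1. With Z_2=1 fixed, Z_3 across the units is -1, -2, -1, -1, -1, mean -1.2.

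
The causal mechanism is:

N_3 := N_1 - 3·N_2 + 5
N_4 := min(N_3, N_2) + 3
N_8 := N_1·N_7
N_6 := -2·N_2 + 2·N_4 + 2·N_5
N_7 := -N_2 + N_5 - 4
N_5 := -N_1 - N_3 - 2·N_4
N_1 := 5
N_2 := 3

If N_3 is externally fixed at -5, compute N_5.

do(N_3=-5) replaces the equation N_3 := N_1 - 3·N_2 + 5 with the constant N_3 = -5.
N_4 = min(N_3, N_2) + 3  [with N_3=-5, N_2=3]  = -2
N_5 = -N_1 - N_3 - 2·N_4  [with N_1=5, N_3=-5, N_4=-2]  = 4

4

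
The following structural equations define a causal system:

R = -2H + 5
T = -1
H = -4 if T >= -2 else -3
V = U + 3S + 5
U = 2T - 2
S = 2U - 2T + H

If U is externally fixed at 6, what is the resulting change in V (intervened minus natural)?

70

do(U=6) replaces the equation U = 2T - 2 with the constant U = 6.
H = -4 if T >= -2 else -3  [with T=-1]  = -4
S = 2U - 2T + H  [with U=6, T=-1, H=-4]  = 10
V = U + 3S + 5  [with U=6, S=10]  = 41
Without intervention: U = 2T - 2  [with T=-1]  = -4; H = -4 if T >= -2 else -3  [with T=-1]  = -4; S = 2U - 2T + H  [with U=-4, T=-1, H=-4]  = -10; V = U + 3S + 5  [with U=-4, S=-10]  = -29.
Change = 41 − (-29) = 70.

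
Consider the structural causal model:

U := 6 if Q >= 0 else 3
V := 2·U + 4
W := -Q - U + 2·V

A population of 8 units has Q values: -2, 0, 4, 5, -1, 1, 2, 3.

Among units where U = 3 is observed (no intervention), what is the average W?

18.5

Observing U=3 restricts to units where U's equation naturally yields 3: Q ∈ {-2, -1}. In that subpopulation W = 19, 18, mean 18.5.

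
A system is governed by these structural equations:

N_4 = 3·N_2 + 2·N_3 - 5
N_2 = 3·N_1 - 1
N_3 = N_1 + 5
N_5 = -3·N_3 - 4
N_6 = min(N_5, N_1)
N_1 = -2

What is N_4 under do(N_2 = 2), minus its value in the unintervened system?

Under do(N_2=2), the mechanism N_2 = 3·N_1 - 1 is discarded; N_2 is fixed at 2.
N_3 = N_1 + 5  [with N_1=-2]  = 3
N_4 = 3·N_2 + 2·N_3 - 5  [with N_2=2, N_3=3]  = 7
Without intervention: N_2 = 3·N_1 - 1  [with N_1=-2]  = -7; N_3 = N_1 + 5  [with N_1=-2]  = 3; N_4 = 3·N_2 + 2·N_3 - 5  [with N_2=-7, N_3=3]  = -20.
Change = 7 − (-20) = 27.

27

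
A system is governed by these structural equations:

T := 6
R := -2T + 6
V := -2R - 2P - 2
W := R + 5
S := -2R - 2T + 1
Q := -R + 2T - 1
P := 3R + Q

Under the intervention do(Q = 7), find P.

do(Q=7) replaces the equation Q := -R + 2T - 1 with the constant Q = 7.
R = -2T + 6  [with T=6]  = -6
P = 3R + Q  [with R=-6, Q=7]  = -11

-11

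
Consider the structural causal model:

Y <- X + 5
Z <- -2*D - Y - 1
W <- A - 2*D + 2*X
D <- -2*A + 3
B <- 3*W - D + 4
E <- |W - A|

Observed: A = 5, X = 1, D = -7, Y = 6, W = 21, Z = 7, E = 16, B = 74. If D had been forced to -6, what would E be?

The intervention breaks the incoming arrows to D: D <- -2*A + 3 no longer applies, and D = -6.
W = A - 2*D + 2*X  [with A=5, D=-6, X=1]  = 19
E = |W - A|  [with W=19, A=5]  = 14

14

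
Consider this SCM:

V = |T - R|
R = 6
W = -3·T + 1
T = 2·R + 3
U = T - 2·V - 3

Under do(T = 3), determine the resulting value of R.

Under do(T=3), the mechanism T = 2·R + 3 is discarded; T is fixed at 3.
R is not downstream of the intervention, so its value is determined by the original equations.

6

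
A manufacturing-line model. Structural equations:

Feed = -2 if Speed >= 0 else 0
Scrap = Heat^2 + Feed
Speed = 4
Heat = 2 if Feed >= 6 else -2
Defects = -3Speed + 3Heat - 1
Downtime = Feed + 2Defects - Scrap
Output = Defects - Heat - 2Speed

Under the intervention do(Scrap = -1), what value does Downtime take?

Under do(Scrap=-1), the mechanism Scrap = Heat^2 + Feed is discarded; Scrap is fixed at -1.
Feed = -2 if Speed >= 0 else 0  [with Speed=4]  = -2
Heat = 2 if Feed >= 6 else -2  [with Feed=-2]  = -2
Defects = -3Speed + 3Heat - 1  [with Speed=4, Heat=-2]  = -19
Downtime = Feed + 2Defects - Scrap  [with Feed=-2, Defects=-19, Scrap=-1]  = -39

-39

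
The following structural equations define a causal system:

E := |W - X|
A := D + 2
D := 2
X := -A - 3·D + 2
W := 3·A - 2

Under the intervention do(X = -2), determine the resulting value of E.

12

do(X=-2) replaces the equation X := -A - 3·D + 2 with the constant X = -2.
A = D + 2  [with D=2]  = 4
W = 3·A - 2  [with A=4]  = 10
E = |W - X|  [with W=10, X=-2]  = 12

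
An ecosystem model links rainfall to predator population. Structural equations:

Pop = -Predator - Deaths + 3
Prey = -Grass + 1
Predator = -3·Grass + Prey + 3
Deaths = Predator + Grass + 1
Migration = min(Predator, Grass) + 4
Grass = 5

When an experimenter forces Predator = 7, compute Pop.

The intervention breaks the incoming arrows to Predator: Predator = -3·Grass + Prey + 3 no longer applies, and Predator = 7.
Deaths = Predator + Grass + 1  [with Predator=7, Grass=5]  = 13
Pop = -Predator - Deaths + 3  [with Predator=7, Deaths=13]  = -17

-17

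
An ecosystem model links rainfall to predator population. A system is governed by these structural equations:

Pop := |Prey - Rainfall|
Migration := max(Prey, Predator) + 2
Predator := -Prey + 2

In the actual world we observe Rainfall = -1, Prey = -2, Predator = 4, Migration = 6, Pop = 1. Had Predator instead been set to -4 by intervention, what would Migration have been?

The intervention breaks the incoming arrows to Predator: Predator := -Prey + 2 no longer applies, and Predator = -4.
Migration = max(Prey, Predator) + 2  [with Prey=-2, Predator=-4]  = 0

0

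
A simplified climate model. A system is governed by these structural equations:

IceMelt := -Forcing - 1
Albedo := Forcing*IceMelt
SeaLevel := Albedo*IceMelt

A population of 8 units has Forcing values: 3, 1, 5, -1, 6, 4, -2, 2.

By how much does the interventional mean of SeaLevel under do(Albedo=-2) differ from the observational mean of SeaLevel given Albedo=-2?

Every unit gets Albedo=-2 under the intervention. SeaLevel values become 8, 4, 12, 0, 14, 10, -2, 6; E[SeaLevel|do(Albedo=-2)] = 6.5.
E[SeaLevel|Albedo=-2] averages over only the 2 units with Albedo=-2 (Forcing = 1, -2): SeaLevel = 4, -2, mean 1.
Difference = 6.5 − 1 = 5.5.

5.5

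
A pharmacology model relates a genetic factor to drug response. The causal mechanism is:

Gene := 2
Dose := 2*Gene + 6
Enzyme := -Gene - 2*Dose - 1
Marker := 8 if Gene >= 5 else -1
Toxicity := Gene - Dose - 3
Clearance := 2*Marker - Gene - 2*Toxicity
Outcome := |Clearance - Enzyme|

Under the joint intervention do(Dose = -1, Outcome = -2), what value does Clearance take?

Under do(Dose = -1, Outcome = -2), each intervened variable's structural equation is replaced by its fixed value.
Marker = 8 if Gene >= 5 else -1  [with Gene=2]  = -1
Toxicity = Gene - Dose - 3  [with Gene=2, Dose=-1]  = 0
Clearance = 2*Marker - Gene - 2*Toxicity  [with Marker=-1, Gene=2, Toxicity=0]  = -4

-4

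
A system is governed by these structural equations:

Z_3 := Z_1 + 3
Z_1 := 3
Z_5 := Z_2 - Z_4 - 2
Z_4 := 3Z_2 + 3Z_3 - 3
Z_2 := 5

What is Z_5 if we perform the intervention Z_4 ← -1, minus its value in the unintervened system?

31

Intervening sets Z_4 = -1 and removes its equation (Z_4 := 3Z_2 + 3Z_3 - 3).
Z_5 = Z_2 - Z_4 - 2  [with Z_2=5, Z_4=-1]  = 4
Without intervention: Z_3 = Z_1 + 3  [with Z_1=3]  = 6; Z_4 = 3Z_2 + 3Z_3 - 3  [with Z_2=5, Z_3=6]  = 30; Z_5 = Z_2 - Z_4 - 2  [with Z_2=5, Z_4=30]  = -27.
Change = 4 − (-27) = 31.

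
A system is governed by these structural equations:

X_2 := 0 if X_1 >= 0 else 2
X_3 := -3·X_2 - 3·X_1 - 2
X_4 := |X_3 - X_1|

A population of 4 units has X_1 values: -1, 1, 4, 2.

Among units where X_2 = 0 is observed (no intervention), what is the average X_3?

E[X_3|X_2=0] averages over only the 3 units with X_2=0 (X_1 = 1, 4, 2): X_3 = -5, -14, -8, mean -9.

-9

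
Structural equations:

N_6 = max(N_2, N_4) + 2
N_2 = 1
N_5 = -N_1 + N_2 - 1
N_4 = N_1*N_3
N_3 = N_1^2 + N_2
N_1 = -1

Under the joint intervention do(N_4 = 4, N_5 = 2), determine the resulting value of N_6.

The joint intervention fixes N_4 = 4, N_5 = 2, removing each variable's own equation.
N_6 = max(N_2, N_4) + 2  [with N_2=1, N_4=4]  = 6

6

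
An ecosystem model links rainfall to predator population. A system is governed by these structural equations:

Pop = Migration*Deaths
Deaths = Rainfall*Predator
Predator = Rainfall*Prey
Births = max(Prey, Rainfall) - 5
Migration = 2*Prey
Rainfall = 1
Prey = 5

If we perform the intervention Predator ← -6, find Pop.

-60

The intervention breaks the incoming arrows to Predator: Predator = Rainfall*Prey no longer applies, and Predator = -6.
Deaths = Rainfall*Predator  [with Rainfall=1, Predator=-6]  = -6
Migration = 2*Prey  [with Prey=5]  = 10
Pop = Migration*Deaths  [with Migration=10, Deaths=-6]  = -60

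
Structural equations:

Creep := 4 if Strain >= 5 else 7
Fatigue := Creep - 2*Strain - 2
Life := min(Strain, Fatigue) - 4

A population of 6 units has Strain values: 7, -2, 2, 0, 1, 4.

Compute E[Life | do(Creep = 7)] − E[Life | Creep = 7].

The intervention sets Creep=7 in all 6 units regardless of Strain. Recomputing Life per unit gives -13, -6, -3, -4, -3, -7; average -6.
Conditioning on Creep=7 selects the 5 unit(s) with Strain ∈ {-2, 2, 0, 1, 4}. Their Life values: -6, -3, -4, -3, -7. Mean = -4.6.
Difference = -6 − (-4.6) = -1.4.

-1.4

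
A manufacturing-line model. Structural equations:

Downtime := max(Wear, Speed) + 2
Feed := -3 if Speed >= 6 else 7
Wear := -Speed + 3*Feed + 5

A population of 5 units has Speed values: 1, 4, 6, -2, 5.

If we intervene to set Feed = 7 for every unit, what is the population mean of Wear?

Every unit gets Feed=7 under the intervention. Wear values become 25, 22, 20, 28, 21; E[Wear|do(Feed=7)] = 23.2.

23.2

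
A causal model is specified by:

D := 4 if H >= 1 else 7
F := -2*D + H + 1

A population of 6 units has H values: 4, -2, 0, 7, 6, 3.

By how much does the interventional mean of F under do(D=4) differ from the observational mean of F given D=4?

Under do(D=4), D's equation is replaced by D=4 for every unit. Per-unit F: -3, -9, -7, 0, -1, -4. Mean = -4.
Conditioning on D=4 selects the 4 unit(s) with H ∈ {4, 7, 6, 3}. Their F values: -3, 0, -1, -4. Mean = -2.
Difference = -4 − (-2) = -2.

-2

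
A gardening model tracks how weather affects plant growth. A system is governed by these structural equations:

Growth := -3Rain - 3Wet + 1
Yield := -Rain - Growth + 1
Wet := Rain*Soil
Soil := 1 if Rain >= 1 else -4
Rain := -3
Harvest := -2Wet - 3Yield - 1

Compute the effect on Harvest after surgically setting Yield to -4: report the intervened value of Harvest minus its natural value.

The intervention breaks the incoming arrows to Yield: Yield := -Rain - Growth + 1 no longer applies, and Yield = -4.
Soil = 1 if Rain >= 1 else -4  [with Rain=-3]  = -4
Wet = Rain*Soil  [with Rain=-3, Soil=-4]  = 12
Harvest = -2Wet - 3Yield - 1  [with Wet=12, Yield=-4]  = -13
Without intervention: Soil = 1 if Rain >= 1 else -4  [with Rain=-3]  = -4; Wet = Rain*Soil  [with Rain=-3, Soil=-4]  = 12; Growth = -3Rain - 3Wet + 1  [with Rain=-3, Wet=12]  = -26; Yield = -Rain - Growth + 1  [with Rain=-3, Growth=-26]  = 30; Harvest = -2Wet - 3Yield - 1  [with Wet=12, Yield=30]  = -115.
Change = -13 − (-115) = 102.

102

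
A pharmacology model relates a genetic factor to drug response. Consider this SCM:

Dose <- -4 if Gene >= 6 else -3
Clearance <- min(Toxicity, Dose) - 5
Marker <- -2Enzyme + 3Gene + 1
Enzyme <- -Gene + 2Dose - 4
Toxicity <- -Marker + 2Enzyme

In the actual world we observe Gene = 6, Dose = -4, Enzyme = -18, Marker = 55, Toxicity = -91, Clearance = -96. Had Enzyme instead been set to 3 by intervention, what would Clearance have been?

The intervention breaks the incoming arrows to Enzyme: Enzyme <- -Gene + 2Dose - 4 no longer applies, and Enzyme = 3.
Dose = -4 if Gene >= 6 else -3  [with Gene=6]  = -4
Marker = -2Enzyme + 3Gene + 1  [with Enzyme=3, Gene=6]  = 13
Toxicity = -Marker + 2Enzyme  [with Marker=13, Enzyme=3]  = -7
Clearance = min(Toxicity, Dose) - 5  [with Toxicity=-7, Dose=-4]  = -12

-12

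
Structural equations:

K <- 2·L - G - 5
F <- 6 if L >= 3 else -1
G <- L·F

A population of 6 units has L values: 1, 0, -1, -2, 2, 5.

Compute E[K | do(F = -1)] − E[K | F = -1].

2.5

Under do(F=-1), F's equation is replaced by F=-1 for every unit. Per-unit K: -2, -5, -8, -11, 1, 10. Mean = -2.5.
Conditioning on F=-1 selects the 5 unit(s) with L ∈ {1, 0, -1, -2, 2}. Their K values: -2, -5, -8, -11, 1. Mean = -5.
Difference = -2.5 − (-5) = 2.5.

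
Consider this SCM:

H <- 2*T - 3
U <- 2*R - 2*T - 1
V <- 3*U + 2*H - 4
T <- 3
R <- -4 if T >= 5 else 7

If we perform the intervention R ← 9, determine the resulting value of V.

do(R=9) replaces the equation R <- -4 if T >= 5 else 7 with the constant R = 9.
U = 2*R - 2*T - 1  [with R=9, T=3]  = 11
H = 2*T - 3  [with T=3]  = 3
V = 3*U + 2*H - 4  [with U=11, H=3]  = 35

35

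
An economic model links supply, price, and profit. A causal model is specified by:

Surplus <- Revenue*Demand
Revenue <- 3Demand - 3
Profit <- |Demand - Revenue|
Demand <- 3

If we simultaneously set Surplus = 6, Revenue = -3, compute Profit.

6

Setting Surplus = 6, Revenue = -3 by intervention discards those variables' equations.
Profit = |Demand - Revenue|  [with Demand=3, Revenue=-3]  = 6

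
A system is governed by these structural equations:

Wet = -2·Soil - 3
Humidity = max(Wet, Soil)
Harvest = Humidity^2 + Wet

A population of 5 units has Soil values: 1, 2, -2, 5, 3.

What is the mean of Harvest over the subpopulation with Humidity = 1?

Conditioning on Humidity=1 selects the 2 unit(s) with Soil ∈ {1, -2}. Their Harvest values: -4, 2. Mean = -1.

-1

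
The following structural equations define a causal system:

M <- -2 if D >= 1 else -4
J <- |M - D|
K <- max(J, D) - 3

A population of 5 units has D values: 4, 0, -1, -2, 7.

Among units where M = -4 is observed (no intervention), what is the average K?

Conditioning on M=-4 selects the 3 unit(s) with D ∈ {0, -1, -2}. Their K values: 1, 0, -1. Mean = 0.

0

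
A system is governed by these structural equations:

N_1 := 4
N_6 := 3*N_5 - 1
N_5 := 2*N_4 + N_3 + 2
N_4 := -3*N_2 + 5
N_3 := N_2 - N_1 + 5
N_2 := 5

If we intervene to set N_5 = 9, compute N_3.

6

do(N_5=9) replaces the equation N_5 := 2*N_4 + N_3 + 2 with the constant N_5 = 9.
N_3 is not downstream of the intervention, so its value is determined by the original equations.
N_3 = N_2 - N_1 + 5  [with N_2=5, N_1=4]  = 6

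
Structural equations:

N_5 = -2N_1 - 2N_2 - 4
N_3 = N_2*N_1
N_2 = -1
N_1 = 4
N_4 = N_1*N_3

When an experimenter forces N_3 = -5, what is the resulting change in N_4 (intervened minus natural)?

The intervention breaks the incoming arrows to N_3: N_3 = N_2*N_1 no longer applies, and N_3 = -5.
N_4 = N_1*N_3  [with N_1=4, N_3=-5]  = -20
Without intervention: N_3 = N_2*N_1  [with N_2=-1, N_1=4]  = -4; N_4 = N_1*N_3  [with N_1=4, N_3=-4]  = -16.
Change = -20 − (-16) = -4.

-4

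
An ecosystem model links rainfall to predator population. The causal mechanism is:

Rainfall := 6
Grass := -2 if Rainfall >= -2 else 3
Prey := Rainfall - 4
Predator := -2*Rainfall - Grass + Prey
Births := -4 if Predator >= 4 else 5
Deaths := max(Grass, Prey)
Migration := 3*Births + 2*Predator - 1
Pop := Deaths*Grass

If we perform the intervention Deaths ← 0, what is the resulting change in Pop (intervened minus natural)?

Intervening sets Deaths = 0 and removes its equation (Deaths := max(Grass, Prey)).
Grass = -2 if Rainfall >= -2 else 3  [with Rainfall=6]  = -2
Pop = Deaths*Grass  [with Deaths=0, Grass=-2]  = 0
Without intervention: Grass = -2 if Rainfall >= -2 else 3  [with Rainfall=6]  = -2; Prey = Rainfall - 4  [with Rainfall=6]  = 2; Deaths = max(Grass, Prey)  [with Grass=-2, Prey=2]  = 2; Pop = Deaths*Grass  [with Deaths=2, Grass=-2]  = -4.
Change = 0 − (-4) = 4.

4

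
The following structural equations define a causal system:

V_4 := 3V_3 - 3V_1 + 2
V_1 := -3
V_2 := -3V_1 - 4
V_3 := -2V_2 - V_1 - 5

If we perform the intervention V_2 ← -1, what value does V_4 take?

Under do(V_2=-1), the mechanism V_2 := -3V_1 - 4 is discarded; V_2 is fixed at -1.
V_3 = -2V_2 - V_1 - 5  [with V_2=-1, V_1=-3]  = 0
V_4 = 3V_3 - 3V_1 + 2  [with V_3=0, V_1=-3]  = 11

11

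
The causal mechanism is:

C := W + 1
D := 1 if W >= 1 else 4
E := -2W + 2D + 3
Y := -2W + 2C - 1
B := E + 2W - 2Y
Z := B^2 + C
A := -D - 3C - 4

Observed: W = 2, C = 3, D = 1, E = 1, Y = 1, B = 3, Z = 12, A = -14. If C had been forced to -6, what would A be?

13

do(C=-6) replaces the equation C := W + 1 with the constant C = -6.
D = 1 if W >= 1 else 4  [with W=2]  = 1
A = -D - 3C - 4  [with D=1, C=-6]  = 13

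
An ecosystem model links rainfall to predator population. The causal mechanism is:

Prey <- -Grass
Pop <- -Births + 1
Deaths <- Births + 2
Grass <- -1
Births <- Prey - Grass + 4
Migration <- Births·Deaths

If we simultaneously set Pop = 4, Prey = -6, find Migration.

-1

The joint intervention fixes Pop = 4, Prey = -6, removing each variable's own equation.
Births = Prey - Grass + 4  [with Prey=-6, Grass=-1]  = -1
Deaths = Births + 2  [with Births=-1]  = 1
Migration = Births·Deaths  [with Births=-1, Deaths=1]  = -1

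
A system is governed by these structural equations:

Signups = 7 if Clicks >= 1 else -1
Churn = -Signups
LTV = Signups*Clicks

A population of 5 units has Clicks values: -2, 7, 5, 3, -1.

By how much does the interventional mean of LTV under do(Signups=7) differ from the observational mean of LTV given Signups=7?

-18.2

The intervention sets Signups=7 in all 5 units regardless of Clicks. Recomputing LTV per unit gives -14, 49, 35, 21, -7; average 16.8.
Observing Signups=7 restricts to units where Signups's equation naturally yields 7: Clicks ∈ {7, 5, 3}. In that subpopulation LTV = 49, 35, 21, mean 35.
Difference = 16.8 − 35 = -18.2.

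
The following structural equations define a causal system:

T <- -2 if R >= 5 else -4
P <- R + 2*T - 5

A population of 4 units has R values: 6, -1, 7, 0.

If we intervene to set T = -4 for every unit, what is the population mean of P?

The intervention sets T=-4 in all 4 units regardless of R. Recomputing P per unit gives -7, -14, -6, -13; average -10.

-10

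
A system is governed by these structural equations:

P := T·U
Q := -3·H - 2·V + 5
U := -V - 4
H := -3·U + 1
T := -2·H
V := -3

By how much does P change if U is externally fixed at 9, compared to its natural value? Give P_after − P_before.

460

do(U=9) replaces the equation U := -V - 4 with the constant U = 9.
H = -3·U + 1  [with U=9]  = -26
T = -2·H  [with H=-26]  = 52
P = T·U  [with T=52, U=9]  = 468
Without intervention: U = -V - 4  [with V=-3]  = -1; H = -3·U + 1  [with U=-1]  = 4; T = -2·H  [with H=4]  = -8; P = T·U  [with T=-8, U=-1]  = 8.
Change = 468 − 8 = 460.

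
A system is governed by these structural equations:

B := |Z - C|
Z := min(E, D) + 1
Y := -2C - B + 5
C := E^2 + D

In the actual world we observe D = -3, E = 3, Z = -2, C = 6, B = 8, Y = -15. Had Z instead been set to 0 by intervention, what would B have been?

do(Z=0) replaces the equation Z := min(E, D) + 1 with the constant Z = 0.
C = E^2 + D  [with E=3, D=-3]  = 6
B = |Z - C|  [with Z=0, C=6]  = 6

6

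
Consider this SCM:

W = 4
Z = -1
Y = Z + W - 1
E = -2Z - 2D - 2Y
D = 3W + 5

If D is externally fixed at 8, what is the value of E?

-18

Intervening sets D = 8 and removes its equation (D = 3W + 5).
Y = Z + W - 1  [with Z=-1, W=4]  = 2
E = -2Z - 2D - 2Y  [with Z=-1, D=8, Y=2]  = -18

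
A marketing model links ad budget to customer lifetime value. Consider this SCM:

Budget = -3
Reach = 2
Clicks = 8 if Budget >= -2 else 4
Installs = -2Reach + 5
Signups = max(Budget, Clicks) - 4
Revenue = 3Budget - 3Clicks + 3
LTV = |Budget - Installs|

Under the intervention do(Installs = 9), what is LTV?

The intervention breaks the incoming arrows to Installs: Installs = -2Reach + 5 no longer applies, and Installs = 9.
LTV = |Budget - Installs|  [with Budget=-3, Installs=9]  = 12

12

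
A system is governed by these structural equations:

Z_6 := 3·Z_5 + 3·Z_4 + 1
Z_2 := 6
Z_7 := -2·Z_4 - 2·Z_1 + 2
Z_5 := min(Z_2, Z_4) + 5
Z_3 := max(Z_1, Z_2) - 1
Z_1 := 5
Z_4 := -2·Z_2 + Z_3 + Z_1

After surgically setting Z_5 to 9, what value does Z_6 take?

22

The intervention breaks the incoming arrows to Z_5: Z_5 := min(Z_2, Z_4) + 5 no longer applies, and Z_5 = 9.
Z_3 = max(Z_1, Z_2) - 1  [with Z_1=5, Z_2=6]  = 5
Z_4 = -2·Z_2 + Z_3 + Z_1  [with Z_2=6, Z_3=5, Z_1=5]  = -2
Z_6 = 3·Z_5 + 3·Z_4 + 1  [with Z_5=9, Z_4=-2]  = 22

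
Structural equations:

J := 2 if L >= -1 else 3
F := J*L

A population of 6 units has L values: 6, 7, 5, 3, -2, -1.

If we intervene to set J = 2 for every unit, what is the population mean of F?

do(J=2) breaks J's dependence on L. With J=2 fixed, F across the units is 12, 14, 10, 6, -4, -2, mean 6.

6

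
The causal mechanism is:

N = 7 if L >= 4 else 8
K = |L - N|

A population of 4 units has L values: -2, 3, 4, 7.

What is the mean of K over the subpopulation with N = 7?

1.5

E[K|N=7] averages over only the 2 units with N=7 (L = 4, 7): K = 3, 0, mean 1.5.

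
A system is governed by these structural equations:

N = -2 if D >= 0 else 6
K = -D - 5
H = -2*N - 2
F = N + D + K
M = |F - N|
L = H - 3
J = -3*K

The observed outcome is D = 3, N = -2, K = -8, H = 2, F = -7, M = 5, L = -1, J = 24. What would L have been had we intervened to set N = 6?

Under do(N=6), the mechanism N = -2 if D >= 0 else 6 is discarded; N is fixed at 6.
H = -2*N - 2  [with N=6]  = -14
L = H - 3  [with H=-14]  = -17

-17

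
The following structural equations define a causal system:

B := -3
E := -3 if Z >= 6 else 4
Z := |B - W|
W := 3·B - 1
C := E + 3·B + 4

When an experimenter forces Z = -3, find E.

4

The intervention breaks the incoming arrows to Z: Z := |B - W| no longer applies, and Z = -3.
E = -3 if Z >= 6 else 4  [with Z=-3]  = 4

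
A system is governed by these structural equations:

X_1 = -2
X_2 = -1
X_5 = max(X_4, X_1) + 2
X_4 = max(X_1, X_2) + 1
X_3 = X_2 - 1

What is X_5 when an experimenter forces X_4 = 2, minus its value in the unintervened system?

2

Intervening sets X_4 = 2 and removes its equation (X_4 = max(X_1, X_2) + 1).
X_5 = max(X_4, X_1) + 2  [with X_4=2, X_1=-2]  = 4
Without intervention: X_4 = max(X_1, X_2) + 1  [with X_1=-2, X_2=-1]  = 0; X_5 = max(X_4, X_1) + 2  [with X_4=0, X_1=-2]  = 2.
Change = 4 − 2 = 2.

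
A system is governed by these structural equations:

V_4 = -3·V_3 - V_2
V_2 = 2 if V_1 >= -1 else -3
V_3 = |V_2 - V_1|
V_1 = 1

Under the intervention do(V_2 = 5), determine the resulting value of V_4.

Under do(V_2=5), the mechanism V_2 = 2 if V_1 >= -1 else -3 is discarded; V_2 is fixed at 5.
V_3 = |V_2 - V_1|  [with V_2=5, V_1=1]  = 4
V_4 = -3·V_3 - V_2  [with V_3=4, V_2=5]  = -17

-17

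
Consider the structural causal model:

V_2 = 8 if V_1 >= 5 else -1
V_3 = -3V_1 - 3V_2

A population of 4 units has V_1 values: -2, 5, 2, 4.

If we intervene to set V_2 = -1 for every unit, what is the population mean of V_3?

-3.75

do(V_2=-1) breaks V_2's dependence on V_1. With V_2=-1 fixed, V_3 across the units is 9, -12, -3, -9, mean -3.75.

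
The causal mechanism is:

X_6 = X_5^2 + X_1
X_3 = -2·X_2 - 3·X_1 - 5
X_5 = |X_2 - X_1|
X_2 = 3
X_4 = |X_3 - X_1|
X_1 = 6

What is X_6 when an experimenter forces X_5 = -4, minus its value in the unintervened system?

The intervention breaks the incoming arrows to X_5: X_5 = |X_2 - X_1| no longer applies, and X_5 = -4.
X_6 = X_5^2 + X_1  [with X_5=-4, X_1=6]  = 22
Without intervention: X_5 = |X_2 - X_1|  [with X_2=3, X_1=6]  = 3; X_6 = X_5^2 + X_1  [with X_5=3, X_1=6]  = 15.
Change = 22 − 15 = 7.

7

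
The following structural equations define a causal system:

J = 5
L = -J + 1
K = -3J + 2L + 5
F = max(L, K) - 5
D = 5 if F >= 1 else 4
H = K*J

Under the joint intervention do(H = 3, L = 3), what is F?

Under do(H = 3, L = 3), each intervened variable's structural equation is replaced by its fixed value.
K = -3J + 2L + 5  [with J=5, L=3]  = -4
F = max(L, K) - 5  [with L=3, K=-4]  = -2

-2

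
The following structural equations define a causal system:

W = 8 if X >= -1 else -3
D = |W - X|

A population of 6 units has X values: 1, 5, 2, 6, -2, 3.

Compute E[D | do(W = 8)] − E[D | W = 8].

0.9

do(W=8) breaks W's dependence on X. With W=8 fixed, D across the units is 7, 3, 6, 2, 10, 5, mean 5.5.
E[D|W=8] averages over only the 5 units with W=8 (X = 1, 5, 2, 6, 3): D = 7, 3, 6, 2, 5, mean 4.6.
Difference = 5.5 − 4.6 = 0.9.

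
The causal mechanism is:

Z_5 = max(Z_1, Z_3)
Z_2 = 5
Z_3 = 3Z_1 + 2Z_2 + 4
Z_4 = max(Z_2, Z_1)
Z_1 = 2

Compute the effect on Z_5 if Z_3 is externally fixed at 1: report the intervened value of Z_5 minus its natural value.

-18

do(Z_3=1) replaces the equation Z_3 = 3Z_1 + 2Z_2 + 4 with the constant Z_3 = 1.
Z_5 = max(Z_1, Z_3)  [with Z_1=2, Z_3=1]  = 2
Without intervention: Z_3 = 3Z_1 + 2Z_2 + 4  [with Z_1=2, Z_2=5]  = 20; Z_5 = max(Z_1, Z_3)  [with Z_1=2, Z_3=20]  = 20.
Change = 2 − 20 = -18.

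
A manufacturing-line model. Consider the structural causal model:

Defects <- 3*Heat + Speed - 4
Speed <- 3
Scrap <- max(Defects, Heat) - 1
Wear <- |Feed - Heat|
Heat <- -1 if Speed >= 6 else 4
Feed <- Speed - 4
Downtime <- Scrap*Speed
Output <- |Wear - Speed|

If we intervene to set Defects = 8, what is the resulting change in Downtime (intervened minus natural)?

-9

do(Defects=8) replaces the equation Defects <- 3*Heat + Speed - 4 with the constant Defects = 8.
Heat = -1 if Speed >= 6 else 4  [with Speed=3]  = 4
Scrap = max(Defects, Heat) - 1  [with Defects=8, Heat=4]  = 7
Downtime = Scrap*Speed  [with Scrap=7, Speed=3]  = 21
Without intervention: Heat = -1 if Speed >= 6 else 4  [with Speed=3]  = 4; Defects = 3*Heat + Speed - 4  [with Heat=4, Speed=3]  = 11; Scrap = max(Defects, Heat) - 1  [with Defects=11, Heat=4]  = 10; Downtime = Scrap*Speed  [with Scrap=10, Speed=3]  = 30.
Change = 21 − 30 = -9.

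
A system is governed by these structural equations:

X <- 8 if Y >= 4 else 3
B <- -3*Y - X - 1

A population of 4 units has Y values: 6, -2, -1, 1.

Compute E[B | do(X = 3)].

Under do(X=3), X's equation is replaced by X=3 for every unit. Per-unit B: -22, 2, -1, -7. Mean = -7.

-7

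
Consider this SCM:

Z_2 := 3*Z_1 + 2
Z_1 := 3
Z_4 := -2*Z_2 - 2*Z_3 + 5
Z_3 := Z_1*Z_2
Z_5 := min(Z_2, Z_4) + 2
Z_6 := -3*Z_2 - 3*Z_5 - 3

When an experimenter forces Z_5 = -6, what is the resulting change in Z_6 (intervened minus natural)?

-225

The intervention breaks the incoming arrows to Z_5: Z_5 := min(Z_2, Z_4) + 2 no longer applies, and Z_5 = -6.
Z_2 = 3*Z_1 + 2  [with Z_1=3]  = 11
Z_6 = -3*Z_2 - 3*Z_5 - 3  [with Z_2=11, Z_5=-6]  = -18
Without intervention: Z_2 = 3*Z_1 + 2  [with Z_1=3]  = 11; Z_3 = Z_1*Z_2  [with Z_1=3, Z_2=11]  = 33; Z_4 = -2*Z_2 - 2*Z_3 + 5  [with Z_2=11, Z_3=33]  = -83; Z_5 = min(Z_2, Z_4) + 2  [with Z_2=11, Z_4=-83]  = -81; Z_6 = -3*Z_2 - 3*Z_5 - 3  [with Z_2=11, Z_5=-81]  = 207.
Change = -18 − 207 = -225.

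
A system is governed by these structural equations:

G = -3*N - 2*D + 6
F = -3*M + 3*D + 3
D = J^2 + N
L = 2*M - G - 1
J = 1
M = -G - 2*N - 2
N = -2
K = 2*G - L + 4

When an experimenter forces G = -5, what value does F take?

-21

Under do(G=-5), the mechanism G = -3*N - 2*D + 6 is discarded; G is fixed at -5.
D = J^2 + N  [with J=1, N=-2]  = -1
M = -G - 2*N - 2  [with G=-5, N=-2]  = 7
F = -3*M + 3*D + 3  [with M=7, D=-1]  = -21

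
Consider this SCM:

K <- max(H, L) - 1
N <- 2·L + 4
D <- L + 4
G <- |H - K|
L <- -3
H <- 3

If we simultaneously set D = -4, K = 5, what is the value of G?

2

Under do(D = -4, K = 5), each intervened variable's structural equation is replaced by its fixed value.
G = |H - K|  [with H=3, K=5]  = 2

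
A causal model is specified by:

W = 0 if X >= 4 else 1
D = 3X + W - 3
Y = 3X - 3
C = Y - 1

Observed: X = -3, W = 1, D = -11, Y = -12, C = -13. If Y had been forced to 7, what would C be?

6

Intervening sets Y = 7 and removes its equation (Y = 3X - 3).
C = Y - 1  [with Y=7]  = 6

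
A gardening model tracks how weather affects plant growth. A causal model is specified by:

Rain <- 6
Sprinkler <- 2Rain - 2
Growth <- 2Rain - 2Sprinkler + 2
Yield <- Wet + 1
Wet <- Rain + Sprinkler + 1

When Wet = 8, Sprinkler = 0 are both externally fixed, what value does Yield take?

Setting Wet = 8, Sprinkler = 0 by intervention discards those variables' equations.
Yield = Wet + 1  [with Wet=8]  = 9

9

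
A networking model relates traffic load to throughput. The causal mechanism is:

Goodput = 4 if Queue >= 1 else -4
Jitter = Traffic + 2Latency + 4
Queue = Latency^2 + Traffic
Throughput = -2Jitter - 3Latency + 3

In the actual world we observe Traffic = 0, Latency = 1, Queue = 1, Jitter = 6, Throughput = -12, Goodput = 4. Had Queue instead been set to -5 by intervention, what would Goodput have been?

The intervention breaks the incoming arrows to Queue: Queue = Latency^2 + Traffic no longer applies, and Queue = -5.
Goodput = 4 if Queue >= 1 else -4  [with Queue=-5]  = -4

-4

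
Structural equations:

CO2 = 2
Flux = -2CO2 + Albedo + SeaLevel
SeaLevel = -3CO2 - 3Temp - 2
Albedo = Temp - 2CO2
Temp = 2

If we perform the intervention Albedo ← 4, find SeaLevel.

The intervention breaks the incoming arrows to Albedo: Albedo = Temp - 2CO2 no longer applies, and Albedo = 4.
SeaLevel is not downstream of the intervention, so its value is determined by the original equations.
SeaLevel = -3CO2 - 3Temp - 2  [with CO2=2, Temp=2]  = -14

-14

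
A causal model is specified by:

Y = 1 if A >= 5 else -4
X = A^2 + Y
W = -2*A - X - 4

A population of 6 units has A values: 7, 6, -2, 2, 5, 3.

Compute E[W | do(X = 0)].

Under do(X=0), X's equation is replaced by X=0 for every unit. Per-unit W: -18, -16, 0, -8, -14, -10. Mean = -11.

-11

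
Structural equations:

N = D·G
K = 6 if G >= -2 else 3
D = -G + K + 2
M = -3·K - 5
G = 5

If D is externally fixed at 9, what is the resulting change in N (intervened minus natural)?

The intervention breaks the incoming arrows to D: D = -G + K + 2 no longer applies, and D = 9.
N = D·G  [with D=9, G=5]  = 45
Without intervention: K = 6 if G >= -2 else 3  [with G=5]  = 6; D = -G + K + 2  [with G=5, K=6]  = 3; N = D·G  [with D=3, G=5]  = 15.
Change = 45 − 15 = 30.

30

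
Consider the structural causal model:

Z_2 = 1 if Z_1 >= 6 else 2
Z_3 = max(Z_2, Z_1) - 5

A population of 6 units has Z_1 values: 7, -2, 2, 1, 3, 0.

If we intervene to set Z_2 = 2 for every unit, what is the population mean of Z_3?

-2

Under do(Z_2=2), Z_2's equation is replaced by Z_2=2 for every unit. Per-unit Z_3: 2, -3, -3, -3, -2, -3. Mean = -2.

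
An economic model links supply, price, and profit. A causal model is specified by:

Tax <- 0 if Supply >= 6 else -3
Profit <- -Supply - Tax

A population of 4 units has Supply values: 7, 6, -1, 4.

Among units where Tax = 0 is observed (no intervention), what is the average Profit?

Conditioning on Tax=0 selects the 2 unit(s) with Supply ∈ {7, 6}. Their Profit values: -7, -6. Mean = -6.5.

-6.5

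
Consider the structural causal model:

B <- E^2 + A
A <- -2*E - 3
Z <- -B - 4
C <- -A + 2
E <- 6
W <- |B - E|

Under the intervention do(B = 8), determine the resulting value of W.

2

Under do(B=8), the mechanism B <- E^2 + A is discarded; B is fixed at 8.
W = |B - E|  [with B=8, E=6]  = 2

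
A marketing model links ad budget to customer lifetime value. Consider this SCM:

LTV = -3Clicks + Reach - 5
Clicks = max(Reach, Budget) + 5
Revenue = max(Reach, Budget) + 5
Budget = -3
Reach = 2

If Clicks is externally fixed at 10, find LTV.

-33

do(Clicks=10) replaces the equation Clicks = max(Reach, Budget) + 5 with the constant Clicks = 10.
LTV = -3Clicks + Reach - 5  [with Clicks=10, Reach=2]  = -33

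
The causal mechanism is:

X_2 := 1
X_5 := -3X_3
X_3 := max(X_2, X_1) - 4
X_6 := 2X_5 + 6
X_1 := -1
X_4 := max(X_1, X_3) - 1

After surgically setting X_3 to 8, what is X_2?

Under do(X_3=8), the mechanism X_3 := max(X_2, X_1) - 4 is discarded; X_3 is fixed at 8.
Since X_2 is not a descendant of the intervened variable, it is unaffected.

1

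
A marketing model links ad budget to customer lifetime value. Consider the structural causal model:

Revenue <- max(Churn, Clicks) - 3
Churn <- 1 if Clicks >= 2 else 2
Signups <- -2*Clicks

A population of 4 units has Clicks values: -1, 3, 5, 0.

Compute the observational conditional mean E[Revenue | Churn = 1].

E[Revenue|Churn=1] averages over only the 2 units with Churn=1 (Clicks = 3, 5): Revenue = 0, 2, mean 1.

1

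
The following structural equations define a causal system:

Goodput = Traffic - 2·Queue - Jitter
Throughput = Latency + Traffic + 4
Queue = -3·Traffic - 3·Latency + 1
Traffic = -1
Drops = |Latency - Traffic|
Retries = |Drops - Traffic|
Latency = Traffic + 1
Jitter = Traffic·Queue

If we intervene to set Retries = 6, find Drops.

1

The intervention breaks the incoming arrows to Retries: Retries = |Drops - Traffic| no longer applies, and Retries = 6.
Since Drops is not a descendant of the intervened variable, it is unaffected.
Latency = Traffic + 1  [with Traffic=-1]  = 0
Drops = |Latency - Traffic|  [with Latency=0, Traffic=-1]  = 1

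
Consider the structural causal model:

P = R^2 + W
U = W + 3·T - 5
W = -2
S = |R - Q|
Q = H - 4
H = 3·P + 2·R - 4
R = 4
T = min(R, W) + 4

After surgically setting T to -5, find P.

14

do(T=-5) replaces the equation T = min(R, W) + 4 with the constant T = -5.
P is not downstream of the intervention, so its value is determined by the original equations.
P = R^2 + W  [with R=4, W=-2]  = 14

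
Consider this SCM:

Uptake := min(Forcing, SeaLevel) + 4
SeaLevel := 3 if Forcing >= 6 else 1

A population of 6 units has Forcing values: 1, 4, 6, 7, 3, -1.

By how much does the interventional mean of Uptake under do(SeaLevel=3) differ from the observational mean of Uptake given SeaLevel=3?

Under do(SeaLevel=3), SeaLevel's equation is replaced by SeaLevel=3 for every unit. Per-unit Uptake: 5, 7, 7, 7, 7, 3. Mean = 6.
E[Uptake|SeaLevel=3] averages over only the 2 units with SeaLevel=3 (Forcing = 6, 7): Uptake = 7, 7, mean 7.
Difference = 6 − 7 = -1.

-1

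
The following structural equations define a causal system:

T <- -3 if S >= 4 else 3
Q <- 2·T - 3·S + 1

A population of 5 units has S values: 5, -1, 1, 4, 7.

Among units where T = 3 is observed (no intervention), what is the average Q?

7

Observing T=3 restricts to units where T's equation naturally yields 3: S ∈ {-1, 1}. In that subpopulation Q = 10, 4, mean 7.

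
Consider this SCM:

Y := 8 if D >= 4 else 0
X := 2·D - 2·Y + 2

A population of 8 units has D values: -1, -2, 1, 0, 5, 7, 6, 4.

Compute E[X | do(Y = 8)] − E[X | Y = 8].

-6

Every unit gets Y=8 under the intervention. X values become -16, -18, -12, -14, -4, 0, -2, -6; E[X|do(Y=8)] = -9.
E[X|Y=8] averages over only the 4 units with Y=8 (D = 5, 7, 6, 4): X = -4, 0, -2, -6, mean -3.
Difference = -9 − (-3) = -6.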